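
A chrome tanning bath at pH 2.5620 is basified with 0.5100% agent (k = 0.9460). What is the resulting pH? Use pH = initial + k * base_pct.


Formula: pH_final = pH_initial + k * base_pct
Substituting: pH_final = 2.5620 + 0.9460 * 0.5100
Result: 3.0445


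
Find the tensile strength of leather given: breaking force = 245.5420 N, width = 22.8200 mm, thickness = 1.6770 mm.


Formula: TS = force / (width * thickness)
Substituting: TS = 245.5420 / (22.8200 * 1.6770)
Result: 6.4162 N/mm^2


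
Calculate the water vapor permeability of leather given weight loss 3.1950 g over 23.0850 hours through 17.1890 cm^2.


Formula: WVP = loss / (area * time)
Substituting: WVP = 3.1950 / (17.1890 * 23.0850)
Result: 0.00805175 g/(cm^2*hr)


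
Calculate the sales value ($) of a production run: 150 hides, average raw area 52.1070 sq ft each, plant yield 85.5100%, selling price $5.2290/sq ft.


Raw_total = N * avg_area = 150 * 52.1070 = 7816.0500 sq ft
Finished = Raw_total * yield / 100 = 7816.0500 * 85.5100 / 100 = 6683.5044 sq ft
Value = Finished * price = 6683.5044 * 5.2290 = 34948.0443 $


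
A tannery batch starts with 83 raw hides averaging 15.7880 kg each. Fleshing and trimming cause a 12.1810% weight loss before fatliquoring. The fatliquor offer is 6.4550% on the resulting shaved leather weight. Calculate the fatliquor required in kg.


Total_raw = N * avg_wt = 83 * 15.7880 = 1310.4040 kg
Substrate = Total_raw * (1 - loss/100) = 1310.4040 * (1 - 12.1810/100) = 1150.7837 kg
Fat = Substrate * pct / 100 = 1150.7837 * 6.4550 / 100 = 74.2831 kg


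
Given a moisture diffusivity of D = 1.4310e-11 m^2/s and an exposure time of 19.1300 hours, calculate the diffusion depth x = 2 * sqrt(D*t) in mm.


t = 19.1300 hr * 3600 = 68868.0000 s
D * t = 1.4310e-11 * 68868.0000 = 9.8550e-07
x = 2 * sqrt(D*t) = 2 * sqrt(9.8550e-07) = 0.00198545 m = 1.9854 mm


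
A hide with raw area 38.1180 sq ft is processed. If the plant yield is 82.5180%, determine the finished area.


Formula: finished = raw * yield / 100
Substituting: finished = 38.1180 * 82.5180 / 100
Result: 31.4542 sq ft


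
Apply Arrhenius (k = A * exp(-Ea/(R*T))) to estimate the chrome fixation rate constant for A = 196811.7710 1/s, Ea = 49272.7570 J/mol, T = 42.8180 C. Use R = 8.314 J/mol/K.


T_K = T_C + 273.15 = 42.8180 + 273.15 = 315.9680 K
exponent = -Ea / (R * T_K) = -49272.7570 / (8.314 * 315.9680) = -18.7566
k = A * exp(exponent) = 196811.7710 * exp(-18.7566) = 0.0014066 1/s


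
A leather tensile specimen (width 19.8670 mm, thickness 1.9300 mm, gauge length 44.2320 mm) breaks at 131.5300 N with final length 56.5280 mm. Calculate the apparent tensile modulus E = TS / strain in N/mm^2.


TS = F / (w * t) = 131.5300 / (19.8670 * 1.9300) = 3.4303 N/mm^2
strain = (Lf - L0) / L0 = (56.5280 - 44.2320) / 44.2320 = 0.2780
E = TS / strain = 3.4303 / 0.2780 = 12.3398 N/mm^2


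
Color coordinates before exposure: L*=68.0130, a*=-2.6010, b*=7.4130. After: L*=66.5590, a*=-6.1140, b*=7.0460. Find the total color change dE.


dL = -1.4540, da = -3.5130, db = -0.3670
dE = sqrt((-1.4540)^2 + (-3.5130)^2 + (-0.3670)^2) = 3.8197


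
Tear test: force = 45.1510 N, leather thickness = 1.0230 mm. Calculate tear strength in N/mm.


Formula: Tear strength = force / thickness
Substituting: Tear strength = 45.1510 / 1.0230
Result: 44.1359 N/mm


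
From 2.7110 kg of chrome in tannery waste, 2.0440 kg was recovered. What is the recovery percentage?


Formula: Recovery = recovered / input * 100
Substituting: Recovery = 2.0440 / 2.7110 * 100
Result: 75.3965 %


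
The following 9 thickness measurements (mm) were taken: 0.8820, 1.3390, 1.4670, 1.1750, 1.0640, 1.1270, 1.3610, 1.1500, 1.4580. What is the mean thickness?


Formula: Average = sum / n
Substituting: Average = 11.0230 / 9
Result: 1.2248 mm


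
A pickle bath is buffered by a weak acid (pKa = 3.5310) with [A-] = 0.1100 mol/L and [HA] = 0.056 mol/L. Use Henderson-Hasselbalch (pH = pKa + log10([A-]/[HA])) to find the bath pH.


ratio = [A-] / [HA] = 0.1100 / 0.056 = 1.9643
log10(ratio) = 0.2932
pH = pKa + log10(ratio) = 3.5310 + 0.2932 = 3.8242


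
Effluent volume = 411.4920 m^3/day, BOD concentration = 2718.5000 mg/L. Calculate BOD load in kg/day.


Formula: BOD_load = volume * conc / 1000
Substituting: BOD_load = 411.4920 * 2718.5000 / 1000
Result: 1118.6410 kg/day


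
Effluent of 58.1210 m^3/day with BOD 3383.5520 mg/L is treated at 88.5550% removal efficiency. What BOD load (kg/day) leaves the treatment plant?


Load_in = volume * conc / 1000 = 58.1210 * 3383.5520 / 1000 = 196.6554 kg/day
Removed = Load_in * eff / 100 = 196.6554 * 88.5550 / 100 = 174.1482 kg/day
Load_out = Load_in - Removed = 196.6554 - 174.1482 = 22.5072 kg/day


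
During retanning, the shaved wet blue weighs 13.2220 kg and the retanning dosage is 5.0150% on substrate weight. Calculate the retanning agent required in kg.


Formula: Retan = substrate * pct / 100
Substituting: Retan = 13.2220 * 5.0150 / 100
Result: 0.6631 kg


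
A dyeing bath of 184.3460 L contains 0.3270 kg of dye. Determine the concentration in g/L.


Formula: Conc = dye_mass(kg) / volume(L) * 1000
Substituting: Conc = 0.3270 / 184.3460 * 1000
Result: 1.7738 g/L


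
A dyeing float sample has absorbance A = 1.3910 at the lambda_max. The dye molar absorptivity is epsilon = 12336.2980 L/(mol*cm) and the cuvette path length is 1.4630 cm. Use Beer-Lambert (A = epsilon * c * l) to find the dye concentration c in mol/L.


Formula: c = A / (epsilon * l)
Substituting: c = 1.3910 / (12336.2980 * 1.4630)
Result: 7.7072e-05 mol/L


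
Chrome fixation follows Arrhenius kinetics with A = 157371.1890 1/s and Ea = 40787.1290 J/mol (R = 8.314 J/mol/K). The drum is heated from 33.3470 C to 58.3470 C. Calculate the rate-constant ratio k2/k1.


T1 = 33.3470 + 273.15 = 306.4970 K; T2 = 58.3470 + 273.15 = 331.4970 K
k1 = A * exp(-Ea/(R*T1)) = 157371.1890 * exp(-40787.1290/(8.314*306.4970)) = 0.0176012 1/s
k2 = A * exp(-Ea/(R*T2)) = 157371.1890 * exp(-40787.1290/(8.314*331.4970)) = 0.0588551 1/s
k2/k1 = 0.0588551 / 0.0176012 = 3.3438


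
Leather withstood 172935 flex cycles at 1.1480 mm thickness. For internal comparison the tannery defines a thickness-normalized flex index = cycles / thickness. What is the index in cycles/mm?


Formula: Index = cycles / thickness
Substituting: Index = 172935 / 1.1480
Result: 150640.2439 cycles/mm


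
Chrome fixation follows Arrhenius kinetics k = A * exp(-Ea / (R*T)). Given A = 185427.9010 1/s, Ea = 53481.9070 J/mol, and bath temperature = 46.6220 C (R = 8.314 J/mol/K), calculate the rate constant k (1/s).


T_K = T_C + 273.15 = 46.6220 + 273.15 = 319.7720 K
exponent = -Ea / (R * T_K) = -53481.9070 / (8.314 * 319.7720) = -20.1167
k = A * exp(exponent) = 185427.9010 * exp(-20.1167) = 3.4010e-04 1/s


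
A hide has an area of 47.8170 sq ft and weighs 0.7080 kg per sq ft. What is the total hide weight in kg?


Formula: Weight = area * weight_per_sqft
Substituting: Weight = 47.8170 * 0.7080
Result: 33.8544 kg


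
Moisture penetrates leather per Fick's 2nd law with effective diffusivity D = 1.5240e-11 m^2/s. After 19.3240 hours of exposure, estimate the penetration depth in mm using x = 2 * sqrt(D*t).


t = 19.3240 hr * 3600 = 69566.4000 s
D * t = 1.5240e-11 * 69566.4000 = 1.0602e-06
x = 2 * sqrt(D*t) = 2 * sqrt(1.0602e-06) = 0.00205931 m = 2.0593 mm


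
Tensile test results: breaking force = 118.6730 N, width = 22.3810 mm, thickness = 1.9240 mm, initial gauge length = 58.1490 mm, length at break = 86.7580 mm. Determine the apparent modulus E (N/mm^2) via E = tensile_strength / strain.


TS = F / (w * t) = 118.6730 / (22.3810 * 1.9240) = 2.7559 N/mm^2
strain = (Lf - L0) / L0 = (86.7580 - 58.1490) / 58.1490 = 0.4920
E = TS / strain = 2.7559 / 0.4920 = 5.6015 N/mm^2


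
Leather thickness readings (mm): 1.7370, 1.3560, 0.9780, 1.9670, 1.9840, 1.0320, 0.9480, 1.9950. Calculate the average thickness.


Formula: Average = sum / n
Substituting: Average = 11.9970 / 8
Result: 1.4996 mm


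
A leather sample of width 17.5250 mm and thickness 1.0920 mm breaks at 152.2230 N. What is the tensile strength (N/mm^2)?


Formula: TS = force / (width * thickness)
Substituting: TS = 152.2230 / (17.5250 * 1.0920)
Result: 7.9543 N/mm^2


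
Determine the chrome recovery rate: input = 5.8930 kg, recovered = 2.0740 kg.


Formula: Recovery = recovered / input * 100
Substituting: Recovery = 2.0740 / 5.8930 * 100
Result: 35.1943 %


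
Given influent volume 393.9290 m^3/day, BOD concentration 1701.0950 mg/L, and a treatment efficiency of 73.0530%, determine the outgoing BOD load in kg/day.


Load_in = volume * conc / 1000 = 393.9290 * 1701.0950 / 1000 = 670.1107 kg/day
Removed = Load_in * eff / 100 = 670.1107 * 73.0530 / 100 = 489.5359 kg/day
Load_out = Load_in - Removed = 670.1107 - 489.5359 = 180.5747 kg/day


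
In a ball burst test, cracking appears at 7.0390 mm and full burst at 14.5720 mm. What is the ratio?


Formula: Ratio = crack / burst
Substituting: Ratio = 7.0390 / 14.5720
Result: 0.4830


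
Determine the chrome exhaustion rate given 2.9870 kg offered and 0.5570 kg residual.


Formula: Uptake = (offered - residual) / offered * 100
Substituting: Uptake = (2.9870 - 0.5570) / 2.9870 * 100
Result: 81.3525 %


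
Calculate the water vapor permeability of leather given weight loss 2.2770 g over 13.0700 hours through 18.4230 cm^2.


Formula: WVP = loss / (area * time)
Substituting: WVP = 2.2770 / (18.4230 * 13.0700)
Result: 0.00945643 g/(cm^2*hr)


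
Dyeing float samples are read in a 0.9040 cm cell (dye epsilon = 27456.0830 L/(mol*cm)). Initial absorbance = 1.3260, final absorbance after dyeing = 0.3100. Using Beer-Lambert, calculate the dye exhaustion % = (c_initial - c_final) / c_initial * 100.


c_initial = A_i / (epsilon * l) = 1.3260 / (27456.0830 * 0.9040) = 5.3424e-05 mol/L
c_final = A_f / (epsilon * l) = 0.3100 / (27456.0830 * 0.9040) = 1.2490e-05 mol/L
Exhaustion = (c_initial - c_final) / c_initial * 100 = (5.3424e-05 - 1.2490e-05) / 5.3424e-05 * 100 = 76.6214 %


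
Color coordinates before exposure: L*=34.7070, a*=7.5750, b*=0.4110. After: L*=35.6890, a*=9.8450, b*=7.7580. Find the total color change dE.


dL = 0.9820, da = 2.2700, db = 7.3470
dE = sqrt(0.9820^2 + 2.2700^2 + 7.3470^2) = 7.7521


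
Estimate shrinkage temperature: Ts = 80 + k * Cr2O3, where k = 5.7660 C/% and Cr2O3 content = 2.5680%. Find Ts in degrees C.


Formula: Ts = 80 + k * Cr2O3
Substituting: Ts = 80 + 5.7660 * 2.5680
Result: 94.8071 C


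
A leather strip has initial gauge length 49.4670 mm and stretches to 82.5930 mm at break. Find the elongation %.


Formula: Elongation = (Lf - L0) / L0 * 100
Substituting: Elongation = (82.5930 - 49.4670) / 49.4670 * 100
Result: 66.9659 %


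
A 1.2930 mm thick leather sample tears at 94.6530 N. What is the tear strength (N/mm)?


Formula: Tear strength = force / thickness
Substituting: Tear strength = 94.6530 / 1.2930
Result: 73.2042 N/mm


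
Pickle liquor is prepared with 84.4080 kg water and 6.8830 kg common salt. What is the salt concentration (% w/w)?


Formula: Conc = salt / (water + salt) * 100
Substituting: Conc = 6.8830 / (84.4080 + 6.8830) * 100
Result: 7.5396 %


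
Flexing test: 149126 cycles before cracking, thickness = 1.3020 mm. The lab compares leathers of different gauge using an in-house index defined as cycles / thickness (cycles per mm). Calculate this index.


Formula: Index = cycles / thickness
Substituting: Index = 149126 / 1.3020
Result: 114536.0983 cycles/mm


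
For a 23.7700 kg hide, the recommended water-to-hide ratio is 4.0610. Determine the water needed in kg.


Formula: Water = hide_weight * ratio
Substituting: Water = 23.7700 * 4.0610
Result: 96.5300 kg


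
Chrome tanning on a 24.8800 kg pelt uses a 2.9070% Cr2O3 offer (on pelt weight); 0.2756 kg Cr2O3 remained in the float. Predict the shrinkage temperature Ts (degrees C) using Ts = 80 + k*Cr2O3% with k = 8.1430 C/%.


Offered = pelt * offer_pct / 100 = 24.8800 * 2.9070 / 100 = 0.7233 kg
Uptake = offered - residual = 0.7233 - 0.2756 = 0.4477 kg
Cr2O3% on pelt = uptake / pelt * 100 = 0.4477 / 24.8800 * 100 = 1.7993 %
Ts = 80 + k * Cr2O3% = 80 + 8.1430 * 1.7993 = 94.6516 C


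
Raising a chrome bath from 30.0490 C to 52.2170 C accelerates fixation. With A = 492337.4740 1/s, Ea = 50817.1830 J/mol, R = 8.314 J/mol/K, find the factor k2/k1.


T1 = 30.0490 + 273.15 = 303.1990 K; T2 = 52.2170 + 273.15 = 325.3670 K
k1 = A * exp(-Ea/(R*T1)) = 492337.4740 * exp(-50817.1830/(8.314*303.1990)) = 8.6545e-04 1/s
k2 = A * exp(-Ea/(R*T2)) = 492337.4740 * exp(-50817.1830/(8.314*325.3670)) = 0.00341777 1/s
k2/k1 = 0.00341777 / 8.6545e-04 = 3.9491


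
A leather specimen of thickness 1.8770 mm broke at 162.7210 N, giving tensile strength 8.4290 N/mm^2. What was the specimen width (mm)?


Formula: w = F / (TS * t)
Substituting: w = 162.7210 / (8.4290 * 1.8770)
Result: 10.2850 mm


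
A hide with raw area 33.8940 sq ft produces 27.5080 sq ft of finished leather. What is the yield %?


Formula: Yield = finished / raw * 100
Substituting: Yield = 27.5080 / 33.8940 * 100
Result: 81.1589 %


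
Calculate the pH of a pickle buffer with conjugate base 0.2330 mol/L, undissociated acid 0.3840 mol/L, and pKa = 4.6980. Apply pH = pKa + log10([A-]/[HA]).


ratio = [A-] / [HA] = 0.2330 / 0.3840 = 0.6068
log10(ratio) = -0.2170
pH = pKa + log10(ratio) = 4.6980 - 0.2170 = 4.4810


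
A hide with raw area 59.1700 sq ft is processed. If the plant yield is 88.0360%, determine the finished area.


Formula: finished = raw * yield / 100
Substituting: finished = 59.1700 * 88.0360 / 100
Result: 52.0909 sq ft


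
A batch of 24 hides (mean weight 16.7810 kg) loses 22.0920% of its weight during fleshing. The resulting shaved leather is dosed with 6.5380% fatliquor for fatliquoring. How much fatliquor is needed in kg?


Total_raw = N * avg_wt = 24 * 16.7810 = 402.7440 kg
Substrate = Total_raw * (1 - loss/100) = 402.7440 * (1 - 22.0920/100) = 313.7698 kg
Fat = Substrate * pct / 100 = 313.7698 * 6.5380 / 100 = 20.5143 kg


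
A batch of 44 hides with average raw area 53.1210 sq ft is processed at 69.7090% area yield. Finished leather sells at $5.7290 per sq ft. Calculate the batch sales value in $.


Raw_total = N * avg_area = 44 * 53.1210 = 2337.3240 sq ft
Finished = Raw_total * yield / 100 = 2337.3240 * 69.7090 / 100 = 1629.3252 sq ft
Value = Finished * price = 1629.3252 * 5.7290 = 9334.4040 $


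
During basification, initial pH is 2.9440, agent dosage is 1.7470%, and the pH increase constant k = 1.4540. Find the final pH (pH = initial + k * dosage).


Formula: pH_final = pH_initial + k * base_pct
Substituting: pH_final = 2.9440 + 1.4540 * 1.7470
Result: 5.4841


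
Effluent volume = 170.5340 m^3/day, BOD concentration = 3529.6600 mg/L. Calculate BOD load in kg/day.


Formula: BOD_load = volume * conc / 1000
Substituting: BOD_load = 170.5340 * 3529.6600 / 1000
Result: 601.9270 kg/day


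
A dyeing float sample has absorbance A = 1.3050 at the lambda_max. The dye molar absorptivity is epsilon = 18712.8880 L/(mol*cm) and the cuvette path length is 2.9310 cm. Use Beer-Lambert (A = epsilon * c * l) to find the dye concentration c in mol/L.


Formula: c = A / (epsilon * l)
Substituting: c = 1.3050 / (18712.8880 * 2.9310)
Result: 2.3793e-05 mol/L


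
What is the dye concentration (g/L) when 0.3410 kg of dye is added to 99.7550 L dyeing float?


Formula: Conc = dye_mass(kg) / volume(L) * 1000
Substituting: Conc = 0.3410 / 99.7550 * 1000
Result: 3.4184 g/L


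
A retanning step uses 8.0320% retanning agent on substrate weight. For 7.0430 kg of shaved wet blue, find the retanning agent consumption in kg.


Formula: Retan = substrate * pct / 100
Substituting: Retan = 7.0430 * 8.0320 / 100
Result: 0.5657 kg


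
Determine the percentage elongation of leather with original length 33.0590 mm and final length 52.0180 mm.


Formula: Elongation = (Lf - L0) / L0 * 100
Substituting: Elongation = (52.0180 - 33.0590) / 33.0590 * 100
Result: 57.3490 %


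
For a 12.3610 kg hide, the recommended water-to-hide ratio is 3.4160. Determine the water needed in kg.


Formula: Water = hide_weight * ratio
Substituting: Water = 12.3610 * 3.4160
Result: 42.2252 kg


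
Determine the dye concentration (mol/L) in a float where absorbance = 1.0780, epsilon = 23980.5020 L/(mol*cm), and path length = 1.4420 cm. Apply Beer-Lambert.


Formula: c = A / (epsilon * l)
Substituting: c = 1.0780 / (23980.5020 * 1.4420)
Result: 3.1174e-05 mol/L


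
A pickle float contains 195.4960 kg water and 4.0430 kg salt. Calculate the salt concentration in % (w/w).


Formula: Conc = salt / (water + salt) * 100
Substituting: Conc = 4.0430 / (195.4960 + 4.0430) * 100
Result: 2.0262 %


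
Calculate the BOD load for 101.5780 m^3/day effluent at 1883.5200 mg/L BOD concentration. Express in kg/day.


Formula: BOD_load = volume * conc / 1000
Substituting: BOD_load = 101.5780 * 1883.5200 / 1000
Result: 191.3242 kg/day


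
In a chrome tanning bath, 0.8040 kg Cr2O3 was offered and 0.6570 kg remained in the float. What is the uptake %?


Formula: Uptake = (offered - residual) / offered * 100
Substituting: Uptake = (0.8040 - 0.6570) / 0.8040 * 100
Result: 18.2836 %


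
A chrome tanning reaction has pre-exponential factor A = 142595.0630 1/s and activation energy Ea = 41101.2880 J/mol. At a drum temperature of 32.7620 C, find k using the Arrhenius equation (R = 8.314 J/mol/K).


T_K = T_C + 273.15 = 32.7620 + 273.15 = 305.9120 K
exponent = -Ea / (R * T_K) = -41101.2880 / (8.314 * 305.9120) = -16.1603
k = A * exp(exponent) = 142595.0630 * exp(-16.1603) = 0.0136705 1/s


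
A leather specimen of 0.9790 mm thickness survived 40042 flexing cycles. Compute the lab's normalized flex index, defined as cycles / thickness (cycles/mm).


Formula: Index = cycles / thickness
Substituting: Index = 40042 / 0.9790
Result: 40900.9193 cycles/mm


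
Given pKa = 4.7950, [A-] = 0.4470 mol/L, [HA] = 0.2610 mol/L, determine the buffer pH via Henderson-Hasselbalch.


ratio = [A-] / [HA] = 0.4470 / 0.2610 = 1.7126
log10(ratio) = 0.2337
pH = pKa + log10(ratio) = 4.7950 + 0.2337 = 5.0287


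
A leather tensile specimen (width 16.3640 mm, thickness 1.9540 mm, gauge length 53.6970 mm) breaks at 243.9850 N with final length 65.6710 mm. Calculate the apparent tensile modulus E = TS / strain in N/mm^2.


TS = F / (w * t) = 243.9850 / (16.3640 * 1.9540) = 7.6304 N/mm^2
strain = (Lf - L0) / L0 = (65.6710 - 53.6970) / 53.6970 = 0.2230
E = TS / strain = 7.6304 / 0.2230 = 34.2184 N/mm^2


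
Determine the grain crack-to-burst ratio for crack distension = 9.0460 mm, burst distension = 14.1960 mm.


Formula: Ratio = crack / burst
Substituting: Ratio = 9.0460 / 14.1960
Result: 0.6372


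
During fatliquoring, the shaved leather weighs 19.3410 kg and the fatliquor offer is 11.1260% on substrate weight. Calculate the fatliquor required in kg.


Formula: Fat = substrate * pct / 100
Substituting: Fat = 19.3410 * 11.1260 / 100
Result: 2.1519 kg


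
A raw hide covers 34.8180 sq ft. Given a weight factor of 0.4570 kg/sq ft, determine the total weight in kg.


Formula: Weight = area * weight_per_sqft
Substituting: Weight = 34.8180 * 0.4570
Result: 15.9118 kg


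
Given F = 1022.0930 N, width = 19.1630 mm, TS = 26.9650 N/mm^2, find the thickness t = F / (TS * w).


Formula: t = F / (TS * w)
Substituting: t = 1022.0930 / (26.9650 * 19.1630)
Result: 1.9780 mm


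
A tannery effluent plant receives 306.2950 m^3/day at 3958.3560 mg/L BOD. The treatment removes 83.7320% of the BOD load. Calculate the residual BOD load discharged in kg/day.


Load_in = volume * conc / 1000 = 306.2950 * 3958.3560 / 1000 = 1212.4247 kg/day
Removed = Load_in * eff / 100 = 1212.4247 * 83.7320 / 100 = 1015.1874 kg/day
Load_out = Load_in - Removed = 1212.4247 - 1015.1874 = 197.2372 kg/day


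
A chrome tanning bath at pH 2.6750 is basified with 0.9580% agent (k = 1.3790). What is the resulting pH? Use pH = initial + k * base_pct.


Formula: pH_final = pH_initial + k * base_pct
Substituting: pH_final = 2.6750 + 1.3790 * 0.9580
Result: 3.9961


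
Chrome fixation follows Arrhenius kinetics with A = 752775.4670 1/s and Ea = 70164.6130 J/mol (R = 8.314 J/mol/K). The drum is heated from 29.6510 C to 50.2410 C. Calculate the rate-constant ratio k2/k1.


T1 = 29.6510 + 273.15 = 302.8010 K; T2 = 50.2410 + 273.15 = 323.3910 K
k1 = A * exp(-Ea/(R*T1)) = 752775.4670 * exp(-70164.6130/(8.314*302.8010)) = 5.9223e-07 1/s
k2 = A * exp(-Ea/(R*T2)) = 752775.4670 * exp(-70164.6130/(8.314*323.3910)) = 3.4926e-06 1/s
k2/k1 = 3.4926e-06 / 5.9223e-07 = 5.8974


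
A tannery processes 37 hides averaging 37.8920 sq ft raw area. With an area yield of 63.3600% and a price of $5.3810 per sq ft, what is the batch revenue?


Raw_total = N * avg_area = 37 * 37.8920 = 1402.0040 sq ft
Finished = Raw_total * yield / 100 = 1402.0040 * 63.3600 / 100 = 888.3097 sq ft
Value = Finished * price = 888.3097 * 5.3810 = 4779.9947 $


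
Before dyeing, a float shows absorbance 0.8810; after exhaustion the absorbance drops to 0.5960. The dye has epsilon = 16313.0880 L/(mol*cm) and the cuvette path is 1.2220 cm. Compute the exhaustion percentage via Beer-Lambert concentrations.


c_initial = A_i / (epsilon * l) = 0.8810 / (16313.0880 * 1.2220) = 4.4195e-05 mol/L
c_final = A_f / (epsilon * l) = 0.5960 / (16313.0880 * 1.2220) = 2.9898e-05 mol/L
Exhaustion = (c_initial - c_final) / c_initial * 100 = (4.4195e-05 - 2.9898e-05) / 4.4195e-05 * 100 = 32.3496 %


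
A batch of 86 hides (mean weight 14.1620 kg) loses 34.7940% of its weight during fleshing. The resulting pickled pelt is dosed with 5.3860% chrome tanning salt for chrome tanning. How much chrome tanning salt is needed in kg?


Total_raw = N * avg_wt = 86 * 14.1620 = 1217.9320 kg
Substrate = Total_raw * (1 - loss/100) = 1217.9320 * (1 - 34.7940/100) = 794.1647 kg
Chrome = Substrate * pct / 100 = 794.1647 * 5.3860 / 100 = 42.7737 kg


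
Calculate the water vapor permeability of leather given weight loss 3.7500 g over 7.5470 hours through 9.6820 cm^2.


Formula: WVP = loss / (area * time)
Substituting: WVP = 3.7500 / (9.6820 * 7.5470)
Result: 0.0513206 g/(cm^2*hr)


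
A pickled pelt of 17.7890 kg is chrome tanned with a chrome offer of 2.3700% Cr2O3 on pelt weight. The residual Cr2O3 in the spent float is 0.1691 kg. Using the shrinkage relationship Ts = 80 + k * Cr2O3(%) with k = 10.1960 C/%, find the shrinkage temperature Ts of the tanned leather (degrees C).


Offered = pelt * offer_pct / 100 = 17.7890 * 2.3700 / 100 = 0.4216 kg
Uptake = offered - residual = 0.4216 - 0.1691 = 0.2525 kg
Cr2O3% on pelt = uptake / pelt * 100 = 0.2525 / 17.7890 * 100 = 1.4194 %
Ts = 80 + k * Cr2O3% = 80 + 10.1960 * 1.4194 = 94.4723 C


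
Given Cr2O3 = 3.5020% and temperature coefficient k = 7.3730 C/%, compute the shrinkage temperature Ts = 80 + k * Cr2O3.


Formula: Ts = 80 + k * Cr2O3
Substituting: Ts = 80 + 7.3730 * 3.5020
Result: 105.8202 C


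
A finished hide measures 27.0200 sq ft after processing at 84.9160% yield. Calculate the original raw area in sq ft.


Formula: raw = finished * 100 / yield
Substituting: raw = 27.0200 * 100 / 84.9160
Result: 31.8197 sq ft


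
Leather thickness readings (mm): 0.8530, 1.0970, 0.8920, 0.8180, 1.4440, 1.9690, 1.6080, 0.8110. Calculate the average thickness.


Formula: Average = sum / n
Substituting: Average = 9.4920 / 8
Result: 1.1865 mm


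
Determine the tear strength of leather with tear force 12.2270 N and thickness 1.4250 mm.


Formula: Tear strength = force / thickness
Substituting: Tear strength = 12.2270 / 1.4250
Result: 8.5804 N/mm


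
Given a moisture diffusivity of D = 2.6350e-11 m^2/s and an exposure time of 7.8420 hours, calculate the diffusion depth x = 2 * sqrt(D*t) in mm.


t = 7.8420 hr * 3600 = 28231.2000 s
D * t = 2.6350e-11 * 28231.2000 = 7.4389e-07
x = 2 * sqrt(D*t) = 2 * sqrt(7.4389e-07) = 0.00172498 m = 1.7250 mm


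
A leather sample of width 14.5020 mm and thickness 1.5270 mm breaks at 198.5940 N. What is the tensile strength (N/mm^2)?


Formula: TS = force / (width * thickness)
Substituting: TS = 198.5940 / (14.5020 * 1.5270)
Result: 8.9681 N/mm^2


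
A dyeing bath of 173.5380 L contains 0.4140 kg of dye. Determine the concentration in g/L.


Formula: Conc = dye_mass(kg) / volume(L) * 1000
Substituting: Conc = 0.4140 / 173.5380 * 1000
Result: 2.3856 g/L


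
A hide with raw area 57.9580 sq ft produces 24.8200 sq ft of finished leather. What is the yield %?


Formula: Yield = finished / raw * 100
Substituting: Yield = 24.8200 / 57.9580 * 100
Result: 42.8241 %


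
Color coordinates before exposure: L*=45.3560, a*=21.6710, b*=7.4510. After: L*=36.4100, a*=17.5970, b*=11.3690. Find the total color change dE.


dL = -8.9460, da = -4.0740, db = 3.9180
dE = sqrt((-8.9460)^2 + (-4.0740)^2 + 3.9180^2) = 10.5820


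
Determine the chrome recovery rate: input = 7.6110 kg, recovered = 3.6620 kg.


Formula: Recovery = recovered / input * 100
Substituting: Recovery = 3.6620 / 7.6110 * 100
Result: 48.1146 %


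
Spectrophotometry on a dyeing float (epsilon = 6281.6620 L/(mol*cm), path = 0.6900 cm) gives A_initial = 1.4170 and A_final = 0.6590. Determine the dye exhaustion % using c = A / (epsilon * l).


c_initial = A_i / (epsilon * l) = 1.4170 / (6281.6620 * 0.6900) = 3.2692e-04 mol/L
c_final = A_f / (epsilon * l) = 0.6590 / (6281.6620 * 0.6900) = 1.5204e-04 mol/L
Exhaustion = (c_initial - c_final) / c_initial * 100 = (3.2692e-04 - 1.5204e-04) / 3.2692e-04 * 100 = 53.4933 %


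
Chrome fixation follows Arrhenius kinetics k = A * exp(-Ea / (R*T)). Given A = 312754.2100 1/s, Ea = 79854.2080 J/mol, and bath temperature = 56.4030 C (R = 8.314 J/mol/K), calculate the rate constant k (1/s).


T_K = T_C + 273.15 = 56.4030 + 273.15 = 329.5530 K
exponent = -Ea / (R * T_K) = -79854.2080 / (8.314 * 329.5530) = -29.1449
k = A * exp(exponent) = 312754.2100 * exp(-29.1449) = 6.8823e-08 1/s


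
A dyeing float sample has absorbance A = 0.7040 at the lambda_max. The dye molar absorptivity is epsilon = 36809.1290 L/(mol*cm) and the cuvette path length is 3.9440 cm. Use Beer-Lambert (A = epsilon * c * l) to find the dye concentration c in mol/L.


Formula: c = A / (epsilon * l)
Substituting: c = 0.7040 / (36809.1290 * 3.9440)
Result: 4.8493e-06 mol/L


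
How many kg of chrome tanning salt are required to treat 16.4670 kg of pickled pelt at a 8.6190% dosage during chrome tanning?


Formula: Chrome = substrate * pct / 100
Substituting: Chrome = 16.4670 * 8.6190 / 100
Result: 1.4193 kg


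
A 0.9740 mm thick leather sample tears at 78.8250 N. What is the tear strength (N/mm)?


Formula: Tear strength = force / thickness
Substituting: Tear strength = 78.8250 / 0.9740
Result: 80.9292 N/mm


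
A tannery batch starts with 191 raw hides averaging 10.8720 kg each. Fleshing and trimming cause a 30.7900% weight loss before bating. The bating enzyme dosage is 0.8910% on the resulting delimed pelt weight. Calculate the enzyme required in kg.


Total_raw = N * avg_wt = 191 * 10.8720 = 2076.5520 kg
Substrate = Total_raw * (1 - loss/100) = 2076.5520 * (1 - 30.7900/100) = 1437.1816 kg
Enzyme = Substrate * pct / 100 = 1437.1816 * 0.8910 / 100 = 12.8053 kg


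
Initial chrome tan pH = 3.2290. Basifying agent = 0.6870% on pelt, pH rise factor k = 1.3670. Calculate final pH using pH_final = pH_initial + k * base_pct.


Formula: pH_final = pH_initial + k * base_pct
Substituting: pH_final = 3.2290 + 1.3670 * 0.6870
Result: 4.1681


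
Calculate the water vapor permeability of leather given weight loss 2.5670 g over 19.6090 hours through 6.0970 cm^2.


Formula: WVP = loss / (area * time)
Substituting: WVP = 2.5670 / (6.0970 * 19.6090)
Result: 0.0214711 g/(cm^2*hr)


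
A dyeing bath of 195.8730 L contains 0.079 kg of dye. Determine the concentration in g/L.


Formula: Conc = dye_mass(kg) / volume(L) * 1000
Substituting: Conc = 0.079 / 195.8730 * 1000
Result: 0.4033 g/L


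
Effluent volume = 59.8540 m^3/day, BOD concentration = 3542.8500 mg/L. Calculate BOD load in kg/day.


Formula: BOD_load = volume * conc / 1000
Substituting: BOD_load = 59.8540 * 3542.8500 / 1000
Result: 212.0537 kg/day


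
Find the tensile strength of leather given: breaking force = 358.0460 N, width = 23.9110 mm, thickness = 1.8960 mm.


Formula: TS = force / (width * thickness)
Substituting: TS = 358.0460 / (23.9110 * 1.8960)
Result: 7.8977 N/mm^2


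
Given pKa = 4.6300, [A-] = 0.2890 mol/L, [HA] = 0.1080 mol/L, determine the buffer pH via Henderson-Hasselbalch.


ratio = [A-] / [HA] = 0.2890 / 0.1080 = 2.6759
log10(ratio) = 0.4275
pH = pKa + log10(ratio) = 4.6300 + 0.4275 = 5.0575


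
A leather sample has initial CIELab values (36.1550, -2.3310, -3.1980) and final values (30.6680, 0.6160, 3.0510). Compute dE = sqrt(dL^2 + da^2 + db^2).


dL = -5.4870, da = 2.9470, db = 6.2490
dE = sqrt((-5.4870)^2 + 2.9470^2 + 6.2490^2) = 8.8228


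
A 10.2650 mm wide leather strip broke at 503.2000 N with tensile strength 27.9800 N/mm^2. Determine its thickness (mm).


Formula: t = F / (TS * w)
Substituting: t = 503.2000 / (27.9800 * 10.2650)
Result: 1.7520 mm


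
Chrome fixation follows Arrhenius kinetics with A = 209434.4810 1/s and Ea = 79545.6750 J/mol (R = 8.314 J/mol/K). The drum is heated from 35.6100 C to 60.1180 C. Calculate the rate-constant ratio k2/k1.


T1 = 35.6100 + 273.15 = 308.7600 K; T2 = 60.1180 + 273.15 = 333.2680 K
k1 = A * exp(-Ea/(R*T1)) = 209434.4810 * exp(-79545.6750/(8.314*308.7600)) = 7.3010e-09 1/s
k2 = A * exp(-Ea/(R*T2)) = 209434.4810 * exp(-79545.6750/(8.314*333.2680)) = 7.1291e-08 1/s
k2/k1 = 7.1291e-08 / 7.3010e-09 = 9.7646


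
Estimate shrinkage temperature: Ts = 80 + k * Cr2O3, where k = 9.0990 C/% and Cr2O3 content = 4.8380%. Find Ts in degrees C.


Formula: Ts = 80 + k * Cr2O3
Substituting: Ts = 80 + 9.0990 * 4.8380
Result: 124.0210 C


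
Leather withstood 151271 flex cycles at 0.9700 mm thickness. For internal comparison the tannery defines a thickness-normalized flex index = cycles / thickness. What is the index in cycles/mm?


Formula: Index = cycles / thickness
Substituting: Index = 151271 / 0.9700
Result: 155949.4845 cycles/mm


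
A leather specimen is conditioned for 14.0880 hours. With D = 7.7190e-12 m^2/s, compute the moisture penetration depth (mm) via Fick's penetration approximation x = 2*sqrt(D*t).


t = 14.0880 hr * 3600 = 50716.8000 s
D * t = 7.7190e-12 * 50716.8000 = 3.9148e-07
x = 2 * sqrt(D*t) = 2 * sqrt(3.9148e-07) = 0.00125137 m = 1.2514 mm


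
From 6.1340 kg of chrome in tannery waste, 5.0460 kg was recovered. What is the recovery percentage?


Formula: Recovery = recovered / input * 100
Substituting: Recovery = 5.0460 / 6.1340 * 100
Result: 82.2628 %


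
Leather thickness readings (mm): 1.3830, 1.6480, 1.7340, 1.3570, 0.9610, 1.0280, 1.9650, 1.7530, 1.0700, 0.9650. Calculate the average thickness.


Formula: Average = sum / n
Substituting: Average = 13.8640 / 10
Result: 1.3864 mm


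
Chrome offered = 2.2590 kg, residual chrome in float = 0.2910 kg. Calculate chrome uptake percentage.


Formula: Uptake = (offered - residual) / offered * 100
Substituting: Uptake = (2.2590 - 0.2910) / 2.2590 * 100
Result: 87.1182 %


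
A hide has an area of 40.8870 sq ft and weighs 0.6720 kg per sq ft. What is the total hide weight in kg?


Formula: Weight = area * weight_per_sqft
Substituting: Weight = 40.8870 * 0.6720
Result: 27.4761 kg


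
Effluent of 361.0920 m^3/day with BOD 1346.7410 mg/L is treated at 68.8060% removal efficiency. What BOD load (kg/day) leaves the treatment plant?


Load_in = volume * conc / 1000 = 361.0920 * 1346.7410 / 1000 = 486.2974 kg/day
Removed = Load_in * eff / 100 = 486.2974 * 68.8060 / 100 = 334.6018 kg/day
Load_out = Load_in - Removed = 486.2974 - 334.6018 = 151.6956 kg/day


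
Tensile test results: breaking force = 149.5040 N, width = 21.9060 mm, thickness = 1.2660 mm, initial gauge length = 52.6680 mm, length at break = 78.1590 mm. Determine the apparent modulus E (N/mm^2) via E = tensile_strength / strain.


TS = F / (w * t) = 149.5040 / (21.9060 * 1.2660) = 5.3908 N/mm^2
strain = (Lf - L0) / L0 = (78.1590 - 52.6680) / 52.6680 = 0.4840
E = TS / strain = 5.3908 / 0.4840 = 11.1382 N/mm^2


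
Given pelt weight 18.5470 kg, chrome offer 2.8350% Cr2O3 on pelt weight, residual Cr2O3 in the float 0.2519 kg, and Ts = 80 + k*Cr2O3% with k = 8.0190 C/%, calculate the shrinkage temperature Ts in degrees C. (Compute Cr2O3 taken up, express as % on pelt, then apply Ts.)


Offered = pelt * offer_pct / 100 = 18.5470 * 2.8350 / 100 = 0.5258 kg
Uptake = offered - residual = 0.5258 - 0.2519 = 0.2739 kg
Cr2O3% on pelt = uptake / pelt * 100 = 0.2739 / 18.5470 * 100 = 1.4768 %
Ts = 80 + k * Cr2O3% = 80 + 8.0190 * 1.4768 = 91.8427 C


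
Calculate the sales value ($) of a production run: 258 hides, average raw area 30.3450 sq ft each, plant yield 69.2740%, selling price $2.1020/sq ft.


Raw_total = N * avg_area = 258 * 30.3450 = 7829.0100 sq ft
Finished = Raw_total * yield / 100 = 7829.0100 * 69.2740 / 100 = 5423.4684 sq ft
Value = Finished * price = 5423.4684 * 2.1020 = 11400.1306 $


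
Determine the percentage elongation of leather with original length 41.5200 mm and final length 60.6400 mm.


Formula: Elongation = (Lf - L0) / L0 * 100
Substituting: Elongation = (60.6400 - 41.5200) / 41.5200 * 100
Result: 46.0501 %


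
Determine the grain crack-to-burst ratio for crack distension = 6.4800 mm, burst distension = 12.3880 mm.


Formula: Ratio = crack / burst
Substituting: Ratio = 6.4800 / 12.3880
Result: 0.5231


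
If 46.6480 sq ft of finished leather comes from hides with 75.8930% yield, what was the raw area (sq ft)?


Formula: raw = finished * 100 / yield
Substituting: raw = 46.6480 * 100 / 75.8930
Result: 61.4655 sq ft


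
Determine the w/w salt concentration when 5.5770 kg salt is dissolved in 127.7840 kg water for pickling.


Formula: Conc = salt / (water + salt) * 100
Substituting: Conc = 5.5770 / (127.7840 + 5.5770) * 100
Result: 4.1819 %


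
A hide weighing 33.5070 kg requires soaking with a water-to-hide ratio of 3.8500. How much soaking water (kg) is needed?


Formula: Water = hide_weight * ratio
Substituting: Water = 33.5070 * 3.8500
Result: 129.0019 kg


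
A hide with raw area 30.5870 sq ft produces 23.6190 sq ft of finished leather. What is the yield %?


Formula: Yield = finished / raw * 100
Substituting: Yield = 23.6190 / 30.5870 * 100
Result: 77.2191 %


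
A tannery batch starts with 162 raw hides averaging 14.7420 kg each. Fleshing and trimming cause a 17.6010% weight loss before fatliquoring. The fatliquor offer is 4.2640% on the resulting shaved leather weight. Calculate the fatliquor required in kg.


Total_raw = N * avg_wt = 162 * 14.7420 = 2388.2040 kg
Substrate = Total_raw * (1 - loss/100) = 2388.2040 * (1 - 17.6010/100) = 1967.8562 kg
Fat = Substrate * pct / 100 = 1967.8562 * 4.2640 / 100 = 83.9094 kg


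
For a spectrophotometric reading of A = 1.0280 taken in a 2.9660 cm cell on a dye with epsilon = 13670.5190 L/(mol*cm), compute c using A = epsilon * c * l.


Formula: c = A / (epsilon * l)
Substituting: c = 1.0280 / (13670.5190 * 2.9660)
Result: 2.5353e-05 mol/L


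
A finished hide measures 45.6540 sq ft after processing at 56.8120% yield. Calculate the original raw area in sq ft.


Formula: raw = finished * 100 / yield
Substituting: raw = 45.6540 * 100 / 56.8120
Result: 80.3598 sq ft


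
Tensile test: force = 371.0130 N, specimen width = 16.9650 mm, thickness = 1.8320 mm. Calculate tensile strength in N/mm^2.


Formula: TS = force / (width * thickness)
Substituting: TS = 371.0130 / (16.9650 * 1.8320)
Result: 11.9374 N/mm^2


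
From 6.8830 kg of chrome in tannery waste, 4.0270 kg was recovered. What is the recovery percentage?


Formula: Recovery = recovered / input * 100
Substituting: Recovery = 4.0270 / 6.8830 * 100
Result: 58.5065 %


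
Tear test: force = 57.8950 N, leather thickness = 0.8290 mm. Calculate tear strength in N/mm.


Formula: Tear strength = force / thickness
Substituting: Tear strength = 57.8950 / 0.8290
Result: 69.8372 N/mm


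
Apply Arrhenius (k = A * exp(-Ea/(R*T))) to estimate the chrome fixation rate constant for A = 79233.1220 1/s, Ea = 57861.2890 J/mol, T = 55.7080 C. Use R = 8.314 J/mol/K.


T_K = T_C + 273.15 = 55.7080 + 273.15 = 328.8580 K
exponent = -Ea / (R * T_K) = -57861.2890 / (8.314 * 328.8580) = -21.1626
k = A * exp(exponent) = 79233.1220 * exp(-21.1626) = 5.1061e-05 1/s


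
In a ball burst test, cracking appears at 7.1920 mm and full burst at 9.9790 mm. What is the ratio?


Formula: Ratio = crack / burst
Substituting: Ratio = 7.1920 / 9.9790
Result: 0.7207


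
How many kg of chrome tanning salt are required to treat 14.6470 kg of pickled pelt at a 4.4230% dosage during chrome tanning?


Formula: Chrome = substrate * pct / 100
Substituting: Chrome = 14.6470 * 4.4230 / 100
Result: 0.6478 kg


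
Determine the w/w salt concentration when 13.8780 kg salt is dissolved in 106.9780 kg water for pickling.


Formula: Conc = salt / (water + salt) * 100
Substituting: Conc = 13.8780 / (106.9780 + 13.8780) * 100
Result: 11.4831 %


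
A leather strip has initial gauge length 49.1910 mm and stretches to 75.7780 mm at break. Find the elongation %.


Formula: Elongation = (Lf - L0) / L0 * 100
Substituting: Elongation = (75.7780 - 49.1910) / 49.1910 * 100
Result: 54.0485 %


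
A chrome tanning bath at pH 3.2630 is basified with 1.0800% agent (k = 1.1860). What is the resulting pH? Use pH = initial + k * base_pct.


Formula: pH_final = pH_initial + k * base_pct
Substituting: pH_final = 3.2630 + 1.1860 * 1.0800
Result: 4.5439


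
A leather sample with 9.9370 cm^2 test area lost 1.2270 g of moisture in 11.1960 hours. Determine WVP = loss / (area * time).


Formula: WVP = loss / (area * time)
Substituting: WVP = 1.2270 / (9.9370 * 11.1960)
Result: 0.0110288 g/(cm^2*hr)


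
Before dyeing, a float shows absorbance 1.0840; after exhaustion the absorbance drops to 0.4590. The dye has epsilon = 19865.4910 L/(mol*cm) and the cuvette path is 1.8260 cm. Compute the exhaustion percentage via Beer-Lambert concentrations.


c_initial = A_i / (epsilon * l) = 1.0840 / (19865.4910 * 1.8260) = 2.9883e-05 mol/L
c_final = A_f / (epsilon * l) = 0.4590 / (19865.4910 * 1.8260) = 1.2654e-05 mol/L
Exhaustion = (c_initial - c_final) / c_initial * 100 = (2.9883e-05 - 1.2654e-05) / 2.9883e-05 * 100 = 57.6568 %


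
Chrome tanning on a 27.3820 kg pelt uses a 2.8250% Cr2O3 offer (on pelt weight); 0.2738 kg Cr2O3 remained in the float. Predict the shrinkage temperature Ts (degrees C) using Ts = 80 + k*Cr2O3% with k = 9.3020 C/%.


Offered = pelt * offer_pct / 100 = 27.3820 * 2.8250 / 100 = 0.7735 kg
Uptake = offered - residual = 0.7735 - 0.2738 = 0.4997 kg
Cr2O3% on pelt = uptake / pelt * 100 = 0.4997 / 27.3820 * 100 = 1.8251 %
Ts = 80 + k * Cr2O3% = 80 + 9.3020 * 1.8251 = 96.9768 C


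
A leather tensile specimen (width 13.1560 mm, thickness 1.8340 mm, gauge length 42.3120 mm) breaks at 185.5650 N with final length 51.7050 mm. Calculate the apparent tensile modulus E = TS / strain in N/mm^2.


TS = F / (w * t) = 185.5650 / (13.1560 * 1.8340) = 7.6908 N/mm^2
strain = (Lf - L0) / L0 = (51.7050 - 42.3120) / 42.3120 = 0.2220
E = TS / strain = 7.6908 / 0.2220 = 34.6443 N/mm^2


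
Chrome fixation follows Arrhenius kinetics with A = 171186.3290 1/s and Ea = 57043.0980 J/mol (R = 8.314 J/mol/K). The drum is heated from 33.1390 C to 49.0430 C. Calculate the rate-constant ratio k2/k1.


T1 = 33.1390 + 273.15 = 306.2890 K; T2 = 49.0430 + 273.15 = 322.1930 K
k1 = A * exp(-Ea/(R*T1)) = 171186.3290 * exp(-57043.0980/(8.314*306.2890)) = 3.1986e-05 1/s
k2 = A * exp(-Ea/(R*T2)) = 171186.3290 * exp(-57043.0980/(8.314*322.1930)) = 9.6646e-05 1/s
k2/k1 = 9.6646e-05 / 3.1986e-05 = 3.0215
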